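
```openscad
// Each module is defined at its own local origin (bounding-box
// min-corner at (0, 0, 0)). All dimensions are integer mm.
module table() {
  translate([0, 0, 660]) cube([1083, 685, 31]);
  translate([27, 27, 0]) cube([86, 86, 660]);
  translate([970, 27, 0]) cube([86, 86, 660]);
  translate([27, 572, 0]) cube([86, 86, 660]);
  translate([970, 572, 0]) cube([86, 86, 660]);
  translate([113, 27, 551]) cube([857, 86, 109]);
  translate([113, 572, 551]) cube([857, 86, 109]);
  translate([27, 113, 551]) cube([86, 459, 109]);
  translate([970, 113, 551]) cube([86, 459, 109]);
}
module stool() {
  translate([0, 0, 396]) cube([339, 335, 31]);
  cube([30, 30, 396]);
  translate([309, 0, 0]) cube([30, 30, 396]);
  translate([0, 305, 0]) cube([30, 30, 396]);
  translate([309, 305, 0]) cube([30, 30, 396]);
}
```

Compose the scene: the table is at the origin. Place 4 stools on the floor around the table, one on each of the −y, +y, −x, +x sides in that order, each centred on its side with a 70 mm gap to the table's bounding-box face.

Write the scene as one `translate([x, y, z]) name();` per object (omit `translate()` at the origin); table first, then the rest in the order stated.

table();
translate([372, -405, 0]) stool();
translate([372, 755, 0]) stool();
translate([-409, 175, 0]) stool();
translate([1153, 175, 0]) stool();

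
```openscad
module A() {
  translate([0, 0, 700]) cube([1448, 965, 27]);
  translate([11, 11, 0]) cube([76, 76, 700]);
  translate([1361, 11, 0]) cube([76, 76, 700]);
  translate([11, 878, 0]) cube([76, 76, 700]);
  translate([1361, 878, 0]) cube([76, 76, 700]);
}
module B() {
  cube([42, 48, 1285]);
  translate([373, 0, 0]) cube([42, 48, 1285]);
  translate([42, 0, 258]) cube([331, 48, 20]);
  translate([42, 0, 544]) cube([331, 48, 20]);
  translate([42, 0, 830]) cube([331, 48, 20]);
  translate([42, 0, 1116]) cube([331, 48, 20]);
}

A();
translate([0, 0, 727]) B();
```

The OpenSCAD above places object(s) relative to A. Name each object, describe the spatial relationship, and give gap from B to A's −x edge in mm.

The ladder's min-x is at 0; the table's min-x is 0; gap = 0 mm.

A is a table. B is a ladder. The ladder is on top of the table. The gap from the ladder to the table's −x edge is 0 mm.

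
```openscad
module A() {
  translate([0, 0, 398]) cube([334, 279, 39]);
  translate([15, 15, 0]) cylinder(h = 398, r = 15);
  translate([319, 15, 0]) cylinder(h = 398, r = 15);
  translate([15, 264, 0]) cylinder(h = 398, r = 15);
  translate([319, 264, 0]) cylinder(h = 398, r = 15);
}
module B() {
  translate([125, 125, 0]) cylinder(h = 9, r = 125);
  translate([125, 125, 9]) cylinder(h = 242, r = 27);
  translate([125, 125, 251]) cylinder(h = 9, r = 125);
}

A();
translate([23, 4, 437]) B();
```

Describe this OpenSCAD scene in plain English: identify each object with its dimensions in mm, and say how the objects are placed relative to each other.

A is a four-legged stool. The seat is 334×279 mm, 39 mm thick, top at z = 437 mm. It stands on four round legs, each 30 mm in diameter, from z = 0 to the seat underside, each leg's axis is inset half a diameter from the nearest pair of seat edges (so the leg's bounding box is flush with the corner).

B is a spool: two coaxial disc flanges of radius 125 mm and thickness 9 mm, joined by a core cylinder of radius 27 mm and height 242 mm. The lower flange rests on z = 0 and the three cylinders share a vertical axis.

The spool is on top of the stool.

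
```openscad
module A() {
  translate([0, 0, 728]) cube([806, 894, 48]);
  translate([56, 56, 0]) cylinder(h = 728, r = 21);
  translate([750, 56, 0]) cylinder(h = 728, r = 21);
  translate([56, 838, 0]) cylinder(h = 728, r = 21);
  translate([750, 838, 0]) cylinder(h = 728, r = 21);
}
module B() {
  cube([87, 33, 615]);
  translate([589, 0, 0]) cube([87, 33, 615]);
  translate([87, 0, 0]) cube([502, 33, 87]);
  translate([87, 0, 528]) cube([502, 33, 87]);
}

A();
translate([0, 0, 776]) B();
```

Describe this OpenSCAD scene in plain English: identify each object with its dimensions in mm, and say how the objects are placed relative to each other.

A is a rectangular dining table. The top is 806×894×48 mm with its upper surface at z = 776 mm. It stands on four round legs of 42 mm diameter, each leg's bounding box inset 35 mm from the nearest pair of top edges, running from the floor to the underside of the top.

B is a picture frame with a 502×441 mm rectangular opening (x by z) and a uniform 87 mm border on every side. Frame depth is 33 mm along y. It is built from two vertical stiles running the full outside height and two horizontal rails spanning the gap between the stiles.

The picture frame is on top of the table.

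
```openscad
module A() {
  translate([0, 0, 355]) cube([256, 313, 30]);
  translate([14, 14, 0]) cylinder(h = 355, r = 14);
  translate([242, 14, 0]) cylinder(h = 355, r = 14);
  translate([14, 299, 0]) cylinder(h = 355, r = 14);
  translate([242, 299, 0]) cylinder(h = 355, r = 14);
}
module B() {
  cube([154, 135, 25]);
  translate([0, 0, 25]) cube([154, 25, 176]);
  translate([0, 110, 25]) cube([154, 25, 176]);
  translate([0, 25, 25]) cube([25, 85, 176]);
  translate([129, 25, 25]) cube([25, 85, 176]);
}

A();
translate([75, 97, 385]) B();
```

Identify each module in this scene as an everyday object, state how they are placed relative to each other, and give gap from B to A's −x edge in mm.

The open box's min-x is at 75; the stool's min-x is 0; gap = 75 mm.

A is a stool. B is an open box. The open box is on top of the stool. The gap from the open box to the stool's −x edge is 75 mm.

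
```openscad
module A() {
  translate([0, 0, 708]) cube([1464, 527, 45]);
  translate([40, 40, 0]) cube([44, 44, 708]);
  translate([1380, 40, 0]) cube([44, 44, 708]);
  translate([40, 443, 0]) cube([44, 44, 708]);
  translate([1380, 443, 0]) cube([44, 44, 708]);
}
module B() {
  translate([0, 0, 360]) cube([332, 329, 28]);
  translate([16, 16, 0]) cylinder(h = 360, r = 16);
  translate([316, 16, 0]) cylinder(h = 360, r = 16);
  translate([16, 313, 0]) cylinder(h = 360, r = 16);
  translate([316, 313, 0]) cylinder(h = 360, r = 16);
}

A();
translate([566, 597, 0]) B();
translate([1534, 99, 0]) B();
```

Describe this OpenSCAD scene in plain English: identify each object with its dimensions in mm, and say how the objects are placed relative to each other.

A is a table with a 1464×527 mm rectangular top, 45 mm thick, top surface at z = 753 mm, supported by four 44×44 mm square legs, each inset 40 mm from the nearest pair of top edges, running from the floor.

B is a four-legged stool. The seat is 332×329 mm, 28 mm thick, top at z = 388 mm. It stands on four round legs, each 32 mm in diameter, from z = 0 to the seat underside, each leg's axis is inset half a diameter from the nearest pair of seat edges (so the leg's bounding box is flush with the corner).

Two stools sit around the table at the +y, +x sides.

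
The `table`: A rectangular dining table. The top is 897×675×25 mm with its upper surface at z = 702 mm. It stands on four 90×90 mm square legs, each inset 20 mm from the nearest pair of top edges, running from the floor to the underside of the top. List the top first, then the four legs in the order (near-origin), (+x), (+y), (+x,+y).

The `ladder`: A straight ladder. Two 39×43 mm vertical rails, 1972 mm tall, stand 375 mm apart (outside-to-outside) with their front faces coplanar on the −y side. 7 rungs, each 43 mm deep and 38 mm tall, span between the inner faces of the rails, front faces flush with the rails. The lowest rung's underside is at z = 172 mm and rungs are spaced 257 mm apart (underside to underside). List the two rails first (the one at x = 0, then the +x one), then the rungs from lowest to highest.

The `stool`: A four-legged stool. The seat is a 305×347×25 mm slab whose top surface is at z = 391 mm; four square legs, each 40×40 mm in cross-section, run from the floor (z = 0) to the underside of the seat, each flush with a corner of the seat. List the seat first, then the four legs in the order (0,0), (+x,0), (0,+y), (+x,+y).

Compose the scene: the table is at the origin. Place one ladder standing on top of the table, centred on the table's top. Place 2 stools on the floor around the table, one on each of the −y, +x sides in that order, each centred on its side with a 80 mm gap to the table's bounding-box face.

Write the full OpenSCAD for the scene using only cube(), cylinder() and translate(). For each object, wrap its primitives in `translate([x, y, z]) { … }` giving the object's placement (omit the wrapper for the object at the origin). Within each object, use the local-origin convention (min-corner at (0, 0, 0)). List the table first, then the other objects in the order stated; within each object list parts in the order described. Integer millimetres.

translate([0, 0, 677]) cube([897, 675, 25]);
translate([20, 20, 0]) cube([90, 90, 677]);
translate([787, 20, 0]) cube([90, 90, 677]);
translate([20, 565, 0]) cube([90, 90, 677]);
translate([787, 565, 0]) cube([90, 90, 677]);
translate([261, 316, 702]) {
  cube([39, 43, 1972]);
  translate([336, 0, 0]) cube([39, 43, 1972]);
  translate([39, 0, 172]) cube([297, 43, 38]);
  translate([39, 0, 429]) cube([297, 43, 38]);
  translate([39, 0, 686]) cube([297, 43, 38]);
  translate([39, 0, 943]) cube([297, 43, 38]);
  translate([39, 0, 1200]) cube([297, 43, 38]);
  translate([39, 0, 1457]) cube([297, 43, 38]);
  translate([39, 0, 1714]) cube([297, 43, 38]);
}
translate([296, -427, 0]) {
  translate([0, 0, 366]) cube([305, 347, 25]);
  cube([40, 40, 366]);
  translate([265, 0, 0]) cube([40, 40, 366]);
  translate([0, 307, 0]) cube([40, 40, 366]);
  translate([265, 307, 0]) cube([40, 40, 366]);
}
translate([977, 164, 0]) {
  translate([0, 0, 366]) cube([305, 347, 25]);
  cube([40, 40, 366]);
  translate([265, 0, 0]) cube([40, 40, 366]);
  translate([0, 307, 0]) cube([40, 40, 366]);
  translate([265, 307, 0]) cube([40, 40, 366]);
}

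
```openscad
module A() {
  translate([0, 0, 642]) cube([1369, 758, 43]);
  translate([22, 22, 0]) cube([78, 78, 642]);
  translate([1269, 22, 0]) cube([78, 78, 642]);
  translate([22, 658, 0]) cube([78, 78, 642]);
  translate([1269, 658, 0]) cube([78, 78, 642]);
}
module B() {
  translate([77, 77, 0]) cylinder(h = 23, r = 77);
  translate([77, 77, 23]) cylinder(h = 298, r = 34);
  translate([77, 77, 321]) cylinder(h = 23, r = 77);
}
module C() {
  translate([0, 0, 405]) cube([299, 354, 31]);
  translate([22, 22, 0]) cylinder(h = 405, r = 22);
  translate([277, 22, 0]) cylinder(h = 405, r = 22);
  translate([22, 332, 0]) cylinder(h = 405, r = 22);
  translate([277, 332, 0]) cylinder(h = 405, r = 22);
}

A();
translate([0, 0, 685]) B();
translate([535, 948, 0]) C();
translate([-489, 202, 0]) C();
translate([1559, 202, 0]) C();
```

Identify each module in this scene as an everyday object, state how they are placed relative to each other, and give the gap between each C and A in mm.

Each stool's nearest face is 190 mm from the table's bounding box.

A is a table. B is a spool. C is a stool. The spool is on top of the table. Three stools sit around the table at the +y, −x, +x sides. The gap between each stool and the table is 190 mm.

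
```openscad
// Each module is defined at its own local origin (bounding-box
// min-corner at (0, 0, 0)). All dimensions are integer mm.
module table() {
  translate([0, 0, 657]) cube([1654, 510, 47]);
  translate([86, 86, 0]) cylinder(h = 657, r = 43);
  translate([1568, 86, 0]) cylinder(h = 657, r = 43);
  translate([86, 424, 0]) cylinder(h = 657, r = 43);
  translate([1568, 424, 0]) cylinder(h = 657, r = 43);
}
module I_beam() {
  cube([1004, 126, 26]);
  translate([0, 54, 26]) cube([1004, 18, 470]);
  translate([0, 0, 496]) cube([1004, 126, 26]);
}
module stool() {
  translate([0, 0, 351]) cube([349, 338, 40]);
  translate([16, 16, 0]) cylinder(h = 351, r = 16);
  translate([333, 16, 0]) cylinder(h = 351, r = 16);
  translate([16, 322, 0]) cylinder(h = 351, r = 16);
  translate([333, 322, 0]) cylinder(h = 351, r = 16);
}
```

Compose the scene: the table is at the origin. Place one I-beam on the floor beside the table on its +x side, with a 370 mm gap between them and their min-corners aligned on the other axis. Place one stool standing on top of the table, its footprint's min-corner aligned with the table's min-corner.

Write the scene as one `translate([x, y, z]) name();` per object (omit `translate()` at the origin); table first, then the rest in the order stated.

table();
translate([2024, 0, 0]) I_beam();
translate([0, 0, 704]) stool();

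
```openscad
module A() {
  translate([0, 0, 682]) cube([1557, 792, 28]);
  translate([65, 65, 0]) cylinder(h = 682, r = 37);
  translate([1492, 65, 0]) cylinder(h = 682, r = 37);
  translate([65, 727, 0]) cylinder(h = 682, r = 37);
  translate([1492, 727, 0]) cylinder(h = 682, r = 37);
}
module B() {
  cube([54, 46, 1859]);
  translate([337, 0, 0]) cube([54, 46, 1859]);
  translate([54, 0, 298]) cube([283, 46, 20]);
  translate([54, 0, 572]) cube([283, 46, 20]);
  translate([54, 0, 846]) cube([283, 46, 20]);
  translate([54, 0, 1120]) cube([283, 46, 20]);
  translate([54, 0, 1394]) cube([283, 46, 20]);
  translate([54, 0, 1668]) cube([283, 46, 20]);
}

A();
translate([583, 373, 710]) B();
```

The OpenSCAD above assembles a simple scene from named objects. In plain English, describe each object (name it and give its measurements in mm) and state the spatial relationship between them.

A is a table: top 1557 mm (x) × 792 mm (y), 28 mm thick, upper face at z = 710 mm, on four round legs of 74 mm diameter, each leg's bounding box inset 28 mm from the nearest pair of top edges, running from z = 0 to the bottom of the top.

B is a straight ladder. Two 54×46 mm vertical rails, 1859 mm tall, stand 391 mm apart (outside-to-outside) with their front faces coplanar on the −y side. 6 rungs, each 46 mm deep and 20 mm tall, span between the inner faces of the rails, front faces flush with the rails. The lowest rung's underside is at z = 298 mm and rungs are spaced 274 mm apart (underside to underside).

The ladder is on top of the table, centred.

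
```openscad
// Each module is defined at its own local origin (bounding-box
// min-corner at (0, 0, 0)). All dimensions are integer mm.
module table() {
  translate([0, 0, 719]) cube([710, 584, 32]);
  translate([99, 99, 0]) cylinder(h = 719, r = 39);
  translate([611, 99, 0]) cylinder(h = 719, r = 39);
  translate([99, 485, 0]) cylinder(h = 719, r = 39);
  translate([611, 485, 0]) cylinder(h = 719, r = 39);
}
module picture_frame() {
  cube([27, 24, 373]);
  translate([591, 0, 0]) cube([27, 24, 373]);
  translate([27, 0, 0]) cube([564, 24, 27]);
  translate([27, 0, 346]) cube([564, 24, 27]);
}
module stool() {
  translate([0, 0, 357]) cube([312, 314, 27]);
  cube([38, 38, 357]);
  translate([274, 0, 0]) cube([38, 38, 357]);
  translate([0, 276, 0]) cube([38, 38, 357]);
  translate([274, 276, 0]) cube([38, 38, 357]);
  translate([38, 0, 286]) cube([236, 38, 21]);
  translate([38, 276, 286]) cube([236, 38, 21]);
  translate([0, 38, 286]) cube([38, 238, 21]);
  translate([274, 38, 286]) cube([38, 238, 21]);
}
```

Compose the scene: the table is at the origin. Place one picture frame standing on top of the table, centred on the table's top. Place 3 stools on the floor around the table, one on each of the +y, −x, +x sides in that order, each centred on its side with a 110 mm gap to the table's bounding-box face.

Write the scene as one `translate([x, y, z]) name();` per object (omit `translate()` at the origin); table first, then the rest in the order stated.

table();
translate([46, 280, 751]) picture_frame();
translate([199, 694, 0]) stool();
translate([-422, 135, 0]) stool();
translate([820, 135, 0]) stool();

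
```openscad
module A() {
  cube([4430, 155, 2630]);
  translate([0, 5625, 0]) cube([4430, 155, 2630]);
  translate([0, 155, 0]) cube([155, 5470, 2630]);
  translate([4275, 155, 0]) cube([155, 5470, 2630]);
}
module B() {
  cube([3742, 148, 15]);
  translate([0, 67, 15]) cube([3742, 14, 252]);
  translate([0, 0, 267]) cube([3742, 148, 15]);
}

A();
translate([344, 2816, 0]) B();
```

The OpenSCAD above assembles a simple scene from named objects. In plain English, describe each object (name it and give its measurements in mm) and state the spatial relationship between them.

A is the wall frame of a small rectangular building: four walls, each 2630 mm tall and 155 mm thick, enclosing a footprint 4430 mm (x) by 5780 mm (y) outside-to-outside, with no floor or roof. The front and back walls (the −y and +y sides) span the full width; the two side walls fit between them.

B is an I-beam lying along x, 3742 mm long. Overall section height 282 mm. Two flanges 148 mm wide (y) and 15 mm thick, one on the floor and one at the top; a web 14 mm thick runs between them, centred on the flange width.

The I-beam sits inside the house frame, centred.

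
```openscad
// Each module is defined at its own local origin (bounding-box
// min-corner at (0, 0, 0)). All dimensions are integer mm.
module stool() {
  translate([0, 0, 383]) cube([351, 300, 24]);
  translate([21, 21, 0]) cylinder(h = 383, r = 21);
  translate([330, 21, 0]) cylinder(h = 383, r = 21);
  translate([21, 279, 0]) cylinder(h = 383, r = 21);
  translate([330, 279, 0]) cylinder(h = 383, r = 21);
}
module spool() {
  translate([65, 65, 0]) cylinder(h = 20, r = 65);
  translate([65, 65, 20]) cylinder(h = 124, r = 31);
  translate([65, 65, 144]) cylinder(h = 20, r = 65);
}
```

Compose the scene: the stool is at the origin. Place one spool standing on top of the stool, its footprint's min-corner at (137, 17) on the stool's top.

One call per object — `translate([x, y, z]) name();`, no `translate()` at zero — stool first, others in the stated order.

stool();
translate([137, 17, 407]) spool();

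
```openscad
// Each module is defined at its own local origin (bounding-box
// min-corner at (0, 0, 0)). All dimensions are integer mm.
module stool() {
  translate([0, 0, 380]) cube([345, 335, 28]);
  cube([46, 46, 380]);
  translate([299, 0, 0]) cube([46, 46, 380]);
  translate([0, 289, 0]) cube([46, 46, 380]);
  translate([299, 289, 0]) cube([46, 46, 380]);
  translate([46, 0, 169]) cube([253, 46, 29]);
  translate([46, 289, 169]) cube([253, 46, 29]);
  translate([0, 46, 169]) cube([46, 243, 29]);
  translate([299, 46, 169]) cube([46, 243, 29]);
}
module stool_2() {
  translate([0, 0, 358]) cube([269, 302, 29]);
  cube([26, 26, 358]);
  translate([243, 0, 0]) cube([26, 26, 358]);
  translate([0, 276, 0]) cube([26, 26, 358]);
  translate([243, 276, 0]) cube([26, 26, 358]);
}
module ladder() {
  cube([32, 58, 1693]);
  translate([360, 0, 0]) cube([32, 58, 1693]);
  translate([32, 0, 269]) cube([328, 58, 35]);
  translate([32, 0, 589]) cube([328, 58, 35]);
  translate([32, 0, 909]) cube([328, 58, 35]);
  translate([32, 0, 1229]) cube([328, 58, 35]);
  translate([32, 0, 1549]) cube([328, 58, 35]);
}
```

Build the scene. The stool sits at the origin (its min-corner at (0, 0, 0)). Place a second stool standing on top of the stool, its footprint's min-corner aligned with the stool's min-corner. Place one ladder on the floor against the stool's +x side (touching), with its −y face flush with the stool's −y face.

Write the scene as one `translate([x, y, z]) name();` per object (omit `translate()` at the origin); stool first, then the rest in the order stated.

stool();
translate([0, 0, 408]) stool_2();
translate([345, 0, 0]) ladder();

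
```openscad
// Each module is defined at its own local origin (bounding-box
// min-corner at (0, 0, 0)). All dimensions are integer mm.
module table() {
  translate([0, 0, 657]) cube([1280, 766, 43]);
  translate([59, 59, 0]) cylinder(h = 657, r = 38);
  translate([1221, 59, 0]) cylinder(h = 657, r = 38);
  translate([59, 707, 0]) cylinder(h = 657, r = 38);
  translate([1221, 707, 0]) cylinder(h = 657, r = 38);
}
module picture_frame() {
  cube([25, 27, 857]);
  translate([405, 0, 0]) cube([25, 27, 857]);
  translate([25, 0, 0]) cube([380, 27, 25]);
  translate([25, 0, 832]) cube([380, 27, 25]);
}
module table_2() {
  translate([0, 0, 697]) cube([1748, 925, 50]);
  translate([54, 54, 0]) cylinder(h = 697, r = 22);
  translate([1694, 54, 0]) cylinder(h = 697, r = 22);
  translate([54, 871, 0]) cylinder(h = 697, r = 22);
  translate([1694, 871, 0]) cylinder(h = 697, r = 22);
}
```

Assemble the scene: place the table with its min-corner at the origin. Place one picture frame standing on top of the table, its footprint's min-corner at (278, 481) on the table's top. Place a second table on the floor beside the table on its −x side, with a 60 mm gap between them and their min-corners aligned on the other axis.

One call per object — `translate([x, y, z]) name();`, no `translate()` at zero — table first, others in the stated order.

table();
translate([278, 481, 700]) picture_frame();
translate([-1808, 0, 0]) table_2();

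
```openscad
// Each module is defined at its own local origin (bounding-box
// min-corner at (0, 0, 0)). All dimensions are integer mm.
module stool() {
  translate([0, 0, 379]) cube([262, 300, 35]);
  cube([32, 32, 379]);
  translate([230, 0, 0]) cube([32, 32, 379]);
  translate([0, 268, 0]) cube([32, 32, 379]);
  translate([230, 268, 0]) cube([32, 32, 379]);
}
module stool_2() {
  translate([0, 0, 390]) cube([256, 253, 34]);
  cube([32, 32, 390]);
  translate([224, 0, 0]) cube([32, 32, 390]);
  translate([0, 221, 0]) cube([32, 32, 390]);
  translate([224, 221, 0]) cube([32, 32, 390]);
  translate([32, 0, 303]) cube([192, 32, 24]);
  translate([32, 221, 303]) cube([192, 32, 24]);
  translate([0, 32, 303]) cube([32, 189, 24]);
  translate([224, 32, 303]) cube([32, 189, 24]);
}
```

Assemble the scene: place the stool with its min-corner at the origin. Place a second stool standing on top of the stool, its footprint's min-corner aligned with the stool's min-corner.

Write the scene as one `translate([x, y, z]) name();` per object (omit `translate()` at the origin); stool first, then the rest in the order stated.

stool();
translate([0, 0, 414]) stool_2();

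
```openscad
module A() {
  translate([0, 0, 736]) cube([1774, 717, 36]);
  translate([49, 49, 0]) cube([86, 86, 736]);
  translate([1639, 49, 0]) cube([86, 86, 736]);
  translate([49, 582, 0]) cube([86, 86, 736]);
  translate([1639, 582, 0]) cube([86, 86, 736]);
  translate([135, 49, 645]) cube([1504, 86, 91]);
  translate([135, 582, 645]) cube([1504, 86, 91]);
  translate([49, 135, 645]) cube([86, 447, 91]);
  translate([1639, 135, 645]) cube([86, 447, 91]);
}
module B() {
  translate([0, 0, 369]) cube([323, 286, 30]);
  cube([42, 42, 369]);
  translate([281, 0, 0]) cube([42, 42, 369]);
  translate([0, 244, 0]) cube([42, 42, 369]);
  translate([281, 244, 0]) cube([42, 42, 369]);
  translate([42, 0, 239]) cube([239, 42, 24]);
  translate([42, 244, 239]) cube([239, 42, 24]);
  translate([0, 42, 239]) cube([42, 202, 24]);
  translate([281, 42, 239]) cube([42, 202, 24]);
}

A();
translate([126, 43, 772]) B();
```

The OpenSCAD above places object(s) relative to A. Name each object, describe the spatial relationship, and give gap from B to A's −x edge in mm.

A is a table. B is a stool. The stool is on top of the table. The gap from the stool to the table's −x edge is 126 mm.

The stool's min-x is at 126; the table's min-x is 0; gap = 126 mm.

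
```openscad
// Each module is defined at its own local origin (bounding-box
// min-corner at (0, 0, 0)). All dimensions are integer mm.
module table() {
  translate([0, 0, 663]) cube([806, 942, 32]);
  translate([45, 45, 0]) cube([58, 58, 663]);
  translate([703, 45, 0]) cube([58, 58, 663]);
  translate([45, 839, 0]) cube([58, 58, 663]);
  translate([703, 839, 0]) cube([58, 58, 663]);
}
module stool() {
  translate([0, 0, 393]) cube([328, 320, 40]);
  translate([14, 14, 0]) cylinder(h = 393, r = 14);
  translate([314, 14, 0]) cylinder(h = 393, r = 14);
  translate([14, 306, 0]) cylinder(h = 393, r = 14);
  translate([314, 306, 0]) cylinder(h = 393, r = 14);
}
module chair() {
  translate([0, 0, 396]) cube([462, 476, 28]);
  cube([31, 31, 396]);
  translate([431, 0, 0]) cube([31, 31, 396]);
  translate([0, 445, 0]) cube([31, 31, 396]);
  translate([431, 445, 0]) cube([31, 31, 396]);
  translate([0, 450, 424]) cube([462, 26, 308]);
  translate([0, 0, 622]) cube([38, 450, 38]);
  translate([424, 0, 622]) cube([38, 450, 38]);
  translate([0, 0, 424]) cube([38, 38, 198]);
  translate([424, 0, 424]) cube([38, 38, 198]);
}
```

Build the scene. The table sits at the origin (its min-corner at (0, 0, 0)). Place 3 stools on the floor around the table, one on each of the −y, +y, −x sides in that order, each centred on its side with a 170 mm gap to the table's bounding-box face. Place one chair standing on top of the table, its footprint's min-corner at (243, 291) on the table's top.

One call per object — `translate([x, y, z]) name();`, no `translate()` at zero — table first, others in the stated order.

table();
translate([239, -490, 0]) stool();
translate([239, 1112, 0]) stool();
translate([-498, 311, 0]) stool();
translate([243, 291, 695]) chair();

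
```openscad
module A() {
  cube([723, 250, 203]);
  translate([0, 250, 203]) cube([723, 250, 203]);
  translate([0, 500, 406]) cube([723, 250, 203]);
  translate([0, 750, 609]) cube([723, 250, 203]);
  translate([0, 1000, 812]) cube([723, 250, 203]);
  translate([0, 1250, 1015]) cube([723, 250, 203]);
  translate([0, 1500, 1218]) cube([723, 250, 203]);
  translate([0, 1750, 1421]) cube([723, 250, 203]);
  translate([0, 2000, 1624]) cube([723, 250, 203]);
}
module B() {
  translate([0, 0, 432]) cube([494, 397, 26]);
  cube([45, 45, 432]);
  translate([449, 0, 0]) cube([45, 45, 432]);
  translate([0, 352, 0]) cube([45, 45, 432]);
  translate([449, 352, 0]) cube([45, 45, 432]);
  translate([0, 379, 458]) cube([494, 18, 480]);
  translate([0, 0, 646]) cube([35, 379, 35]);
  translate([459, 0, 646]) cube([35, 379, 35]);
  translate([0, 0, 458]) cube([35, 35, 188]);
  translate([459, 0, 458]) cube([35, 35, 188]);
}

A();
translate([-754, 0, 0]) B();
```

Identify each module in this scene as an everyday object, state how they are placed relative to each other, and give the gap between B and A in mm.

The chair's nearest face is 260 mm from the staircase's −x face.

A is a staircase. B is a chair. The chair is on the floor beside the staircase on its −x side. The gap between the chair and the staircase is 260 mm.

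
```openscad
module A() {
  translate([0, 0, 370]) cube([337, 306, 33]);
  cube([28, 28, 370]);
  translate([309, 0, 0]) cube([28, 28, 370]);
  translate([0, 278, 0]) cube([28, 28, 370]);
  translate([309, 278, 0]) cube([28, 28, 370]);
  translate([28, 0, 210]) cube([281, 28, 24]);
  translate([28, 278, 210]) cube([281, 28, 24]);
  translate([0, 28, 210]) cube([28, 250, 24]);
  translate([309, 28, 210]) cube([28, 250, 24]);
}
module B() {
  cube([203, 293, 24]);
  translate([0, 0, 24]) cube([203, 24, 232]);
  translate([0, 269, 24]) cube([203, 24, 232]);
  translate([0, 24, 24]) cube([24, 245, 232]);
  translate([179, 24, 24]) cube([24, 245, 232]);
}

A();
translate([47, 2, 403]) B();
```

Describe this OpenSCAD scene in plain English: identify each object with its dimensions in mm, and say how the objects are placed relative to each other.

A is a four-legged stool. The seat is 337×306 mm, 33 mm thick, top at z = 403 mm. It stands on four square legs, each 28×28 mm in cross-section, from z = 0 to the seat underside, each flush with a corner of the seat. Four stretchers, 28 mm wide and 24 mm tall, connect adjacent legs with their undersides at z = 210 mm, each running between the inner faces of the legs it joins and aligned with the legs' outer faces on the other axis.

B is an open-topped rectangular box: outside dimensions 203×293×256 mm, with a uniform wall and base thickness of 24 mm. The base is a full 203×293 slab on the floor; four walls sit on top of the base. The front and back walls (the −y and +y sides) span the full width; the two side walls fit between them.

The open box is on top of the stool.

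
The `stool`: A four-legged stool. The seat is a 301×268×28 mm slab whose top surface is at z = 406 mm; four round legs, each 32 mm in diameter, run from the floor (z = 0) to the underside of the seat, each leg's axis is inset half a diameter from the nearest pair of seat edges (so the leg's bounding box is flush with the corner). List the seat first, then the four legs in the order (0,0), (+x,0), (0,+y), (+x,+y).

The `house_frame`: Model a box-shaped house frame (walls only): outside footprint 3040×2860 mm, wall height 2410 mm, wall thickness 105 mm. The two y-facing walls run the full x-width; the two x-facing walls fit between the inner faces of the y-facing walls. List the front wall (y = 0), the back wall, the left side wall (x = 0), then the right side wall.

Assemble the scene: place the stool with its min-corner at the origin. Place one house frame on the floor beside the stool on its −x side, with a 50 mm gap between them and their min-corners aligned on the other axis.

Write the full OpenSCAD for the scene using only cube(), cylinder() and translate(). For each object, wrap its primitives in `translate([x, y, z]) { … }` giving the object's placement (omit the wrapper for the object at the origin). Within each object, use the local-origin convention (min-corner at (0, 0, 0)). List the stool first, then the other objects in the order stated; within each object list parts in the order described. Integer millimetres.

translate([0, 0, 378]) cube([301, 268, 28]);
translate([16, 16, 0]) cylinder(h = 378, r = 16);
translate([285, 16, 0]) cylinder(h = 378, r = 16);
translate([16, 252, 0]) cylinder(h = 378, r = 16);
translate([285, 252, 0]) cylinder(h = 378, r = 16);
translate([-3090, 0, 0]) {
  cube([3040, 105, 2410]);
  translate([0, 2755, 0]) cube([3040, 105, 2410]);
  translate([0, 105, 0]) cube([105, 2650, 2410]);
  translate([2935, 105, 0]) cube([105, 2650, 2410]);
}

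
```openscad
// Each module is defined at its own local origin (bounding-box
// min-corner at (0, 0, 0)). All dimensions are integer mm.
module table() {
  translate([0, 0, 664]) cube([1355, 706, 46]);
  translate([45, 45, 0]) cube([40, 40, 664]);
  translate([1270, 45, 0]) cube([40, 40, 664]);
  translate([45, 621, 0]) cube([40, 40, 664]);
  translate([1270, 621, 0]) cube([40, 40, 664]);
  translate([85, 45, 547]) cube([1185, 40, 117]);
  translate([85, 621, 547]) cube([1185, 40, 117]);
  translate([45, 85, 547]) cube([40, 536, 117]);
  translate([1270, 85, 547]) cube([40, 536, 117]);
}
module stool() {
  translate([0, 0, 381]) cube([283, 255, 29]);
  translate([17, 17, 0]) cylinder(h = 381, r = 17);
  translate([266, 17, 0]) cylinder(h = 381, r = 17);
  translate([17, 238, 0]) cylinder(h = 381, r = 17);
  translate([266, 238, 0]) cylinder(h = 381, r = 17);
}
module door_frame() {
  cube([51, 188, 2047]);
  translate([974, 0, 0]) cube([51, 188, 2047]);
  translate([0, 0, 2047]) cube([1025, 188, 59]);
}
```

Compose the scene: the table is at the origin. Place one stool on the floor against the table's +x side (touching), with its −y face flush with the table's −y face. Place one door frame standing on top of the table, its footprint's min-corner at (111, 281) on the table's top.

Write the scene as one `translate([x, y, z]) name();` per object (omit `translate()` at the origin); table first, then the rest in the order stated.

table();
translate([1355, 0, 0]) stool();
translate([111, 281, 710]) door_frame();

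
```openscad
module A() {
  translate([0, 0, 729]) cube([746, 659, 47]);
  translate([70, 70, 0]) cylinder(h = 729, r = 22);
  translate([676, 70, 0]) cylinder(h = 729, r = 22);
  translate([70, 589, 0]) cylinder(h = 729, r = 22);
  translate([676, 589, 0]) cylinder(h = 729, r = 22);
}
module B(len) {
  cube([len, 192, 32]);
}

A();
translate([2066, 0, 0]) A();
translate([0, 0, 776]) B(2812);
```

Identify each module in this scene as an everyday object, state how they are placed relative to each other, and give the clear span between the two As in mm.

Second table starts at x = 2066; first ends at x = 746; clear span = 2066 − 746 = 1320 mm.

A is a table. B is a beam. A beam spans the tops of two tables. The clear span between the two tables is 1320 mm.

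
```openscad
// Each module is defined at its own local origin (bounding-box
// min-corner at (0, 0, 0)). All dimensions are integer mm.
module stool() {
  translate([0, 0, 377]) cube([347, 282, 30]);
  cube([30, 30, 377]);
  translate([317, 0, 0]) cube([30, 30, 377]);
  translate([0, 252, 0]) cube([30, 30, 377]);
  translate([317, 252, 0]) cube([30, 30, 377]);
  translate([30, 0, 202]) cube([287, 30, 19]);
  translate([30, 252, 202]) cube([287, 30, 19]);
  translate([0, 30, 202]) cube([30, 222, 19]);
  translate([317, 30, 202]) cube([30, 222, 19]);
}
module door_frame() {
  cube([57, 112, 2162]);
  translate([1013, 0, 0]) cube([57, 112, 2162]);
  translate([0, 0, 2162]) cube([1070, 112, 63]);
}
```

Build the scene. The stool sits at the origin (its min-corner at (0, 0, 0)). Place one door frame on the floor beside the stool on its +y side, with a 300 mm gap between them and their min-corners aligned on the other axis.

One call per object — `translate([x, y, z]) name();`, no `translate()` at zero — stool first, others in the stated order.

stool();
translate([0, 582, 0]) door_frame();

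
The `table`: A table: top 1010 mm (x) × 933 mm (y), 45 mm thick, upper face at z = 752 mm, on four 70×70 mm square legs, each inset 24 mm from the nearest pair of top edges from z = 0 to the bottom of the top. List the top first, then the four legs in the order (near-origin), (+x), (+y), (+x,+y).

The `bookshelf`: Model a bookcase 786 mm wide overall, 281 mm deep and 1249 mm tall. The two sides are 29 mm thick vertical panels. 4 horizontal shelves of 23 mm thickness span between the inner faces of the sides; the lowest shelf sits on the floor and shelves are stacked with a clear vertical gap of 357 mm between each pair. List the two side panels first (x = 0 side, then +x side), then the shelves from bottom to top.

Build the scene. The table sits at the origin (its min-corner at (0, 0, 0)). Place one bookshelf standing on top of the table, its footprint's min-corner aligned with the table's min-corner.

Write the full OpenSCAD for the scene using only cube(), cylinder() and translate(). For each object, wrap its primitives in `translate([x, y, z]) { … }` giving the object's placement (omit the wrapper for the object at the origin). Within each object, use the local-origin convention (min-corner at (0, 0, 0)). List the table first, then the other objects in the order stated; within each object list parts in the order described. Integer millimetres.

translate([0, 0, 707]) cube([1010, 933, 45]);
translate([24, 24, 0]) cube([70, 70, 707]);
translate([916, 24, 0]) cube([70, 70, 707]);
translate([24, 839, 0]) cube([70, 70, 707]);
translate([916, 839, 0]) cube([70, 70, 707]);
translate([0, 0, 752]) {
  cube([29, 281, 1249]);
  translate([757, 0, 0]) cube([29, 281, 1249]);
  translate([29, 0, 0]) cube([728, 281, 23]);
  translate([29, 0, 380]) cube([728, 281, 23]);
  translate([29, 0, 760]) cube([728, 281, 23]);
  translate([29, 0, 1140]) cube([728, 281, 23]);
}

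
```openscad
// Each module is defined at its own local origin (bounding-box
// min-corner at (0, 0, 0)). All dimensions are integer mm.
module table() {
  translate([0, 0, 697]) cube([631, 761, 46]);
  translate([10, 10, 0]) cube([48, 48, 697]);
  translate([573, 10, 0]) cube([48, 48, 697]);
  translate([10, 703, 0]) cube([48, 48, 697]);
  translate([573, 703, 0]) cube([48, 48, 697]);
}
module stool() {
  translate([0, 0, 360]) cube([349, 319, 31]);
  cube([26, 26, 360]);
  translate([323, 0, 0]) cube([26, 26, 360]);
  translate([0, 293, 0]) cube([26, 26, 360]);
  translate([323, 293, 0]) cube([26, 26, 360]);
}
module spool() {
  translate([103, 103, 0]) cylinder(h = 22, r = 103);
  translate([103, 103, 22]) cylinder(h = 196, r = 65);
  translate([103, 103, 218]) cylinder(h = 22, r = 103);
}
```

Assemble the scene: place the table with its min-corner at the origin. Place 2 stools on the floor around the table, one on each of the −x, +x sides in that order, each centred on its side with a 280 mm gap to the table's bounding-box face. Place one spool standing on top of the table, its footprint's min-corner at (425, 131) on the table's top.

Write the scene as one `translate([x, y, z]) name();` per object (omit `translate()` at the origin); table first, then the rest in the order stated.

table();
translate([-629, 221, 0]) stool();
translate([911, 221, 0]) stool();
translate([425, 131, 743]) spool();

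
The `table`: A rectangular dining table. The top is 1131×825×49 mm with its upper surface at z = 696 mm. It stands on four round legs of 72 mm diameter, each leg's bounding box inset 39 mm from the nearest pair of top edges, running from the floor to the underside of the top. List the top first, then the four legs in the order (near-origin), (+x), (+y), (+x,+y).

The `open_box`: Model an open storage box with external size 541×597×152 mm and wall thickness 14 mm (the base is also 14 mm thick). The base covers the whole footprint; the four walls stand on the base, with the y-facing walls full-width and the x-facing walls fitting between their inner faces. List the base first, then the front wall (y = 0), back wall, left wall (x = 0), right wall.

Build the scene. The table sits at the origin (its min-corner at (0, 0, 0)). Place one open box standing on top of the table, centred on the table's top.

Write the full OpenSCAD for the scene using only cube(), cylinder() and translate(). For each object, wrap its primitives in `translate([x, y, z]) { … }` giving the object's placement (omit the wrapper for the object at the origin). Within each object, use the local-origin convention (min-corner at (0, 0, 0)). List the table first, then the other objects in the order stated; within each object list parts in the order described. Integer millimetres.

translate([0, 0, 647]) cube([1131, 825, 49]);
translate([75, 75, 0]) cylinder(h = 647, r = 36);
translate([1056, 75, 0]) cylinder(h = 647, r = 36);
translate([75, 750, 0]) cylinder(h = 647, r = 36);
translate([1056, 750, 0]) cylinder(h = 647, r = 36);
translate([295, 114, 696]) {
  cube([541, 597, 14]);
  translate([0, 0, 14]) cube([541, 14, 138]);
  translate([0, 583, 14]) cube([541, 14, 138]);
  translate([0, 14, 14]) cube([14, 569, 138]);
  translate([527, 14, 14]) cube([14, 569, 138]);
}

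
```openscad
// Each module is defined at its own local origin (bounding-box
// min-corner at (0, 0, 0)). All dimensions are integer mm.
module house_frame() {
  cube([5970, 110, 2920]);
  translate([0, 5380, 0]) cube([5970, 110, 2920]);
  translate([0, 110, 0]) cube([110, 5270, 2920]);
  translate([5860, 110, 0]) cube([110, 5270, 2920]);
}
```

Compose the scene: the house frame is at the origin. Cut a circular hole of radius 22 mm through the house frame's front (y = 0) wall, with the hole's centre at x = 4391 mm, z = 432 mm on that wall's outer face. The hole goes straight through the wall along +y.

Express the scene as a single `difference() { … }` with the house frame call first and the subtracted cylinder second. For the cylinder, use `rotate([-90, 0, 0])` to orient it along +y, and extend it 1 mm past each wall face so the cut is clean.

difference() {
  house_frame();
  translate([4391, -1, 432]) rotate([-90, 0, 0]) cylinder(h = 112, r = 22);
}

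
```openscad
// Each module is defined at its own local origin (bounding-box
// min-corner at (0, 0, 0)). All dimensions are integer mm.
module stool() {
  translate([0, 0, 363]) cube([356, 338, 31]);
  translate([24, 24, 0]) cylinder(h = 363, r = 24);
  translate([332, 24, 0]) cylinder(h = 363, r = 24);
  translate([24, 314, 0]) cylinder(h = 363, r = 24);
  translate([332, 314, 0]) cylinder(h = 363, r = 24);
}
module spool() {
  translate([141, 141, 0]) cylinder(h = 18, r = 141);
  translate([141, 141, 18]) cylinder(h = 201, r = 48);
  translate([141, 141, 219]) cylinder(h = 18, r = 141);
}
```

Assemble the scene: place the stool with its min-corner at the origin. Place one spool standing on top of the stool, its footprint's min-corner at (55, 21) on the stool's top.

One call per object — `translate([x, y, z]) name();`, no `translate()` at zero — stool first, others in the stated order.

stool();
translate([55, 21, 394]) spool();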